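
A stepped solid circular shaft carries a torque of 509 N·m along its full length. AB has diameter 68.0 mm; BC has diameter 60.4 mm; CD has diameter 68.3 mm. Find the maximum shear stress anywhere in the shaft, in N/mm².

Under the same torque, τ_max = 16T/(πd³) is largest where d is smallest — segment BC (d = 60.4 mm).
τ_max = 16·509.0/(π·(0.0604)³) = 1.176×10^7 Pa.

11.8 N/mm²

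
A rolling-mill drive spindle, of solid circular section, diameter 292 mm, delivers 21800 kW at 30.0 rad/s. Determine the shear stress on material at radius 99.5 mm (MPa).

101 MPa

ω = 30.0 rad/s, so T = P/ω = 21800×10³ / 30.00 = 726700 N·m.
J = πd⁴/32 = π(0.292)⁴/32 = 7.137×10^-4 m⁴.
Shear stress varies linearly with radius: τ = T·r/J = 726700 × 0.0995 / 7.137×10^-4 = 1.013×10^8 Pa.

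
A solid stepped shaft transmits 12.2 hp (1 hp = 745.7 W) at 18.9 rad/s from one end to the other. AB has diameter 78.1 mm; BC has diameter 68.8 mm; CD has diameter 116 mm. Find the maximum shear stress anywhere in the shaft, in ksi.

1.09 ksi

ω = 18.9 rad/s, so T = P/ω = 12.2×745.7 / 18.90 = 481.4 N·m.
Under the same torque, τ_max = 16T/(πd³) is largest where d is smallest — segment BC (d = 68.8 mm).
τ_max = 16·481.4/(π·(0.0688)³) = 7.528×10^6 Pa.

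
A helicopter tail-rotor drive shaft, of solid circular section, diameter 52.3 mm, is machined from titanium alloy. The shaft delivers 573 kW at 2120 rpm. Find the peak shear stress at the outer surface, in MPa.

91.9 MPa

ω = 2π·2120/60 = 222.0 rad/s, so T = P/ω = 573×10³ / 222.0 = 2581 N·m.
J = πd⁴/32 = π(0.0523)⁴/32 = 7.345×10^-7 m⁴.
τ_max = T·r/J = 2581 × 0.0261 / 7.345×10^-7 = 9.189×10^7 Pa.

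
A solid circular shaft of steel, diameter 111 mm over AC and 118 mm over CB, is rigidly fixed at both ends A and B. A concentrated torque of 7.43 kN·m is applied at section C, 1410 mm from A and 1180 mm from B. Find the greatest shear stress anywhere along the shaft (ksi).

Compatibility: T_A·a/J_AC = T_B·b/J_CB with T_A + T_B = T₀.
J_AC = 1.49×10^-5 m⁴, J_CB = 1.90×10^-5 m⁴, so T_A = T₀·(J_AC/a)/((J_AC/a)+(J_CB/b)) = 2941 N·m, T_B = 4489 N·m.
τ in each portion: τ_AC = 1.10×10^7 Pa, τ_CB = 1.39×10^7 Pa; maximum is in CB.
τ_max = T_CB·r/J = 4489·0.0590/1.90×10^-5 = 1.391×10^7 Pa.

2.02 ksi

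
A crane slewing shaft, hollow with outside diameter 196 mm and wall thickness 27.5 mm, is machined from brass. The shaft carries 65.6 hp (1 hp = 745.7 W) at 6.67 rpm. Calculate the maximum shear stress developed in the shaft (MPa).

64.7 MPa

ω = 2π·6.67/60 = 0.6985 rad/s, so T = P/ω = 65.6×745.7 / 0.6985 = 70030 N·m.
J = π(d_o⁴ − d_i⁴)/32 = π(0.196⁴ − 0.141⁴)/32 = 1.061×10^-4 m⁴.
τ_max = T·r/J = 70030 × 0.0980 / 1.061×10^-4 = 6.470×10^7 Pa.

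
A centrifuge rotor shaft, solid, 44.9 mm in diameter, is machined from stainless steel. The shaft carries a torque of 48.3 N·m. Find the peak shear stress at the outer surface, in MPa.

2.72 MPa

J = πd⁴/32 = π(0.0449)⁴/32 = 3.990×10^-7 m⁴.
τ_max = T·r/J = 48.30 × 0.0224 / 3.990×10^-7 = 2.718×10^6 Pa.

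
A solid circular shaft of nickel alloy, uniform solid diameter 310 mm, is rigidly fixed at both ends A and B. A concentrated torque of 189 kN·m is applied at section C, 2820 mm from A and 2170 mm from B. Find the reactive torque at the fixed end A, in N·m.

With uniform GJ and both ends fixed, compatibility θ_AC = θ_CB gives T_A·a = T_B·b, together with T_A + T_B = T₀.
T_A = T₀·b/(a+b) = 189000·2170/4990 = 82190 N·m; T_B = 106800 N·m.

82200 N·m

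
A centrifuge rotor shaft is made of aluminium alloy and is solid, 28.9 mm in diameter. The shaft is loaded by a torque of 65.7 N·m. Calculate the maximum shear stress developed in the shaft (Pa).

1.39e7 Pa

J = πd⁴/32 = π(0.0289)⁴/32 = 6.848×10^-8 m⁴.
τ_max = T·r/J = 65.70 × 0.0144 / 6.848×10^-8 = 1.386×10^7 Pa.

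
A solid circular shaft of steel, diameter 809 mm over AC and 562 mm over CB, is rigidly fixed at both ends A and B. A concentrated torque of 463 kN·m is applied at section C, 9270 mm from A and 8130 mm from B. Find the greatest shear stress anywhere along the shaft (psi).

510 psi

Compatibility: T_A·a/J_AC = T_B·b/J_CB with T_A + T_B = T₀.
J_AC = 0.0421 m⁴, J_CB = 9.79×10^-3 m⁴, so T_A = T₀·(J_AC/a)/((J_AC/a)+(J_CB/b)) = 365800 N·m, T_B = 97150 N·m.
τ in each portion: τ_AC = 3.52×10^6 Pa, τ_CB = 2.79×10^6 Pa; maximum is in AC.
τ_max = T_AC·r/J = 365800·0.405/0.0421 = 3.519×10^6 Pa.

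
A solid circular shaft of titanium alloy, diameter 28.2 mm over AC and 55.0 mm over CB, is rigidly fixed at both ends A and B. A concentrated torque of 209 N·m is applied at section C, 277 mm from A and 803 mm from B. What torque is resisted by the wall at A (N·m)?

Compatibility: T_A·a/J_AC = T_B·b/J_CB with T_A + T_B = T₀.
J_AC = 6.21×10^-8 m⁴, J_CB = 8.98×10^-7 m⁴, so T_A = T₀·(J_AC/a)/((J_AC/a)+(J_CB/b)) = 34.88 N·m, T_B = 174.1 N·m.

34.9 N·m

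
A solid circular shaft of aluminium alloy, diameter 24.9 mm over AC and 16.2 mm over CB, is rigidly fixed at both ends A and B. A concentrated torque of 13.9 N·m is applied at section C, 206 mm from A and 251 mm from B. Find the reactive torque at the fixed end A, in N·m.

Compatibility: T_A·a/J_AC = T_B·b/J_CB with T_A + T_B = T₀.
J_AC = 3.77×10^-8 m⁴, J_CB = 6.76×10^-9 m⁴, so T_A = T₀·(J_AC/a)/((J_AC/a)+(J_CB/b)) = 12.12 N·m, T_B = 1.782 N·m.

12.1 N·m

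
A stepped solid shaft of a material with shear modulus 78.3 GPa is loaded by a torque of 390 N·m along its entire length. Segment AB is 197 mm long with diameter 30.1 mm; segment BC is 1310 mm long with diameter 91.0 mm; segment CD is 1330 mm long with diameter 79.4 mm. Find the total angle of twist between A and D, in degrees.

0.850°

J_AB = π(0.0301)⁴/32 = 8.06×10^-8 m⁴; J_BC = π(0.0910)⁴/32 = 6.73×10^-6 m⁴; J_CD = π(0.0794)⁴/32 = 3.90×10^-6 m⁴.
θ = (T/G)·Σ L_i/J_i = (390.0/78.3×10⁹)·(0.197/8.06×10^-8 + 1.31/6.73×10^-6 + 1.33/3.90×10^-6) = 0.01484 rad.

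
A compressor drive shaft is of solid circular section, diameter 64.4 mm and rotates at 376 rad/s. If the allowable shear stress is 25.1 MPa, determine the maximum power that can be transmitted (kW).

J = πd⁴/32 = π(0.0644)⁴/32 = 1.689×10^-6 m⁴.
T_max = τ_allow·J/r = 2.51×10^7 × 1.689×10^-6 / 0.0322 = 1316 N·m.
ω = 376 rad/s, so P_max = T_max·ω = 4.949×10^5 W.

495 kW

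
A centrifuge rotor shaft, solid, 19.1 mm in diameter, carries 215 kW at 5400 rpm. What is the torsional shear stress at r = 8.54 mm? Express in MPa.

ω = 2π·5400/60 = 565.5 rad/s, so T = P/ω = 215×10³ / 565.5 = 380.2 N·m.
J = πd⁴/32 = π(0.0191)⁴/32 = 1.307×10^-8 m⁴.
Shear stress varies linearly with radius: τ = T·r/J = 380.2 × 0.00854 / 1.307×10^-8 = 2.485×10^8 Pa.

249 MPa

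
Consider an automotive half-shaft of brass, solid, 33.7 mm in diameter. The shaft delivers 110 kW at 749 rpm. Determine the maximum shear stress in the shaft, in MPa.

187 MPa

ω = 2π·749/60 = 78.44 rad/s, so T = P/ω = 110×10³ / 78.44 = 1402 N·m.
J = πd⁴/32 = π(0.0337)⁴/32 = 1.266×10^-7 m⁴.
τ_max = T·r/J = 1402 × 0.0169 / 1.266×10^-7 = 1.866×10^8 Pa.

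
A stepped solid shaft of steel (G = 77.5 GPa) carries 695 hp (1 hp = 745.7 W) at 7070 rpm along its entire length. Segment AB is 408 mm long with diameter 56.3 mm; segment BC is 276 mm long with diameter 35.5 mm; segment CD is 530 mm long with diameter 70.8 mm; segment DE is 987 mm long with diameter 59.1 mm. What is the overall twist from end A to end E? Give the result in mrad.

ω = 2π·7070/60 = 740.4 rad/s, so T = P/ω = 695×745.7 / 740.4 = 700.0 N·m.
J_AB = π(0.0563)⁴/32 = 9.86×10^-7 m⁴; J_BC = π(0.0355)⁴/32 = 1.56×10^-7 m⁴; J_CD = π(0.0708)⁴/32 = 2.47×10^-6 m⁴; J_DE = π(0.0591)⁴/32 = 1.20×10^-6 m⁴.
θ = (T/G)·Σ L_i/J_i = (700.0/77.5×10⁹)·(0.408/9.86×10^-7 + 0.276/1.56×10^-7 + 0.530/2.47×10^-6 + 0.987/1.20×10^-6) = 0.02911 rad.

29.1 mrad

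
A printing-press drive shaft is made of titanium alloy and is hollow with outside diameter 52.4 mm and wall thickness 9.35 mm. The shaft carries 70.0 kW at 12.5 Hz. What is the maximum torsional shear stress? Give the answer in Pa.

ω = 2π·12.5 = 78.54 rad/s, so T = P/ω = 70.0×10³ / 78.54 = 891.3 N·m.
J = π(d_o⁴ − d_i⁴)/32 = π(0.0524⁴ − 0.0337⁴)/32 = 6.135×10^-7 m⁴.
τ_max = T·r/J = 891.3 × 0.0262 / 6.135×10^-7 = 3.806×10^7 Pa.

3.81e7 Pa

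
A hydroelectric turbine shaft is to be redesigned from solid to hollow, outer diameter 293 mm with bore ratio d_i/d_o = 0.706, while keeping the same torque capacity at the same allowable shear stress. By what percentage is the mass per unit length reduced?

Equal τ_max and T ⇒ the solid shaft needs d_s³ = d_o³(1−k⁴), so d_s = 293·(1−0.706⁴)^(1/3) = 266.4 mm.
Area ratio A_h/A_s = d_o²(1−k²)/d_s² = (1−k²)/(1−k⁴)^(2/3) = 0.6068.
Mass saving = 1 − 0.6068 = 39.3 %.

39.3 %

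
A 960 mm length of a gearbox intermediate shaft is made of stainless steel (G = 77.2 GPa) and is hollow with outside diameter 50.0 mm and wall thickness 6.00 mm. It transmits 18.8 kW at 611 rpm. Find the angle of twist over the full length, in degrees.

ω = 2π·611/60 = 63.98 rad/s, so T = P/ω = 18.8×10³ / 63.98 = 293.8 N·m.
J = π(d_o⁴ − d_i⁴)/32 = π(0.0500⁴ − 0.0380⁴)/32 = 4.089×10^-7 m⁴.
θ = T·L/(G·J) = 293.8 × 0.960 / (77.2×10⁹ × 4.089×10^-7) = 8.936×10^-3 rad.

0.512°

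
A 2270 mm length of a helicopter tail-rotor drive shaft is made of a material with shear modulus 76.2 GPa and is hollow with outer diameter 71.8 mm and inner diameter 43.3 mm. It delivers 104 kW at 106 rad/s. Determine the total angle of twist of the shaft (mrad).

12.9 mrad

ω = 106 rad/s, so T = P/ω = 104×10³ / 106.0 = 981.1 N·m.
J = π(d_o⁴ − d_i⁴)/32 = π(0.0718⁴ − 0.0433⁴)/32 = 2.264×10^-6 m⁴.
θ = T·L/(G·J) = 981.1 × 2.27 / (76.2×10⁹ × 2.264×10^-6) = 0.01291 rad.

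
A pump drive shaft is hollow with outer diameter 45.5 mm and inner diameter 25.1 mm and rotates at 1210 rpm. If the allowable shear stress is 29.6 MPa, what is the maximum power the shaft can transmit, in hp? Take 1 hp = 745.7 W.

J = π(d_o⁴ − d_i⁴)/32 = π(0.0455⁴ − 0.0251⁴)/32 = 3.818×10^-7 m⁴.
T_max = τ_allow·J/r = 2.96×10^7 × 3.818×10^-7 / 0.0227 = 496.8 N·m.
ω = 2π·1210/60 = 126.7 rad/s, so P_max = T_max·ω = 6.295×10^4 W.

84.4 hp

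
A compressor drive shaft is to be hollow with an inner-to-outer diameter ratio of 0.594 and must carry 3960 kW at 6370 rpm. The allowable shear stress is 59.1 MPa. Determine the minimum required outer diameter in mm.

ω = 2π·6370/60 = 667.1 rad/s, so T = P/ω = 3960×10³ / 667.1 = 5936 N·m.
For a hollow shaft with d_i/d_o = 0.594: τ_max = 16T/(π d_o³ (1−k⁴)), so d_o = [16T/(π τ_allow (1−k⁴))]^(1/3) = [16·5936/(π·5.91×10^7·0.8755)]^(1/3) = 0.08360 m.

83.6 mm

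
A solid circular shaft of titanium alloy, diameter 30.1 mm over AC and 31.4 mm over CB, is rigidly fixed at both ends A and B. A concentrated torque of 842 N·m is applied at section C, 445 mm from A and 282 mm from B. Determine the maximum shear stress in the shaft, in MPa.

90.2 MPa

Compatibility: T_A·a/J_AC = T_B·b/J_CB with T_A + T_B = T₀.
J_AC = 8.06×10^-8 m⁴, J_CB = 9.54×10^-8 m⁴, so T_A = T₀·(J_AC/a)/((J_AC/a)+(J_CB/b)) = 293.5 N·m, T_B = 548.5 N·m.
τ in each portion: τ_AC = 5.48×10^7 Pa, τ_CB = 9.02×10^7 Pa; maximum is in CB.
τ_max = T_CB·r/J = 548.5·0.0157/9.54×10^-8 = 9.023×10^7 Pa.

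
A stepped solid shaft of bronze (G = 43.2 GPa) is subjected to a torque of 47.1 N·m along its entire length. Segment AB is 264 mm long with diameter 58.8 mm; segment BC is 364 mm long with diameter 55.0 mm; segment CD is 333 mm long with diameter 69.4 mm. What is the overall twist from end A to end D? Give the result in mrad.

0.846 mrad

J_AB = π(0.0588)⁴/32 = 1.17×10^-6 m⁴; J_BC = π(0.0550)⁴/32 = 8.98×10^-7 m⁴; J_CD = π(0.0694)⁴/32 = 2.28×10^-6 m⁴.
θ = (T/G)·Σ L_i/J_i = (47.10/43.2×10⁹)·(0.264/1.17×10^-6 + 0.364/8.98×10^-7 + 0.333/2.28×10^-6) = 8.464×10^-4 rad.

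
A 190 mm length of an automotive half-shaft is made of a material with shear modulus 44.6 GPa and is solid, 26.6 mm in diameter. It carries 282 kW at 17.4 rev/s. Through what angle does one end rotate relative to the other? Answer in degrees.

ω = 2π·17.4 = 109.3 rad/s, so T = P/ω = 282×10³ / 109.3 = 2579 N·m.
J = πd⁴/32 = π(0.0266)⁴/32 = 4.915×10^-8 m⁴.
θ = T·L/(G·J) = 2579 × 0.190 / (44.6×10⁹ × 4.915×10^-8) = 0.2236 rad.

12.8°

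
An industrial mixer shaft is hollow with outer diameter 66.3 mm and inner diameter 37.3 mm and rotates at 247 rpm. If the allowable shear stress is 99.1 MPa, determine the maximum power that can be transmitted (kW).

J = π(d_o⁴ − d_i⁴)/32 = π(0.0663⁴ − 0.0373⁴)/32 = 1.707×10^-6 m⁴.
T_max = τ_allow·J/r = 9.91×10^7 × 1.707×10^-6 / 0.0331 = 5103 N·m.
ω = 2π·247/60 = 25.87 rad/s, so P_max = T_max·ω = 1.320×10^5 W.

132 kW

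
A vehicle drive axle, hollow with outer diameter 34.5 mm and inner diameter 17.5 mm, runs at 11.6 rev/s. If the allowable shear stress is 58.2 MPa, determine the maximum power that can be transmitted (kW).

31.9 kW

J = π(d_o⁴ − d_i⁴)/32 = π(0.0345⁴ − 0.0175⁴)/32 = 1.299×10^-7 m⁴.
T_max = τ_allow·J/r = 5.82×10^7 × 1.299×10^-7 / 0.0173 = 438.2 N·m.
ω = 2π·11.6 = 72.88 rad/s, so P_max = T_max·ω = 3.194×10^4 W.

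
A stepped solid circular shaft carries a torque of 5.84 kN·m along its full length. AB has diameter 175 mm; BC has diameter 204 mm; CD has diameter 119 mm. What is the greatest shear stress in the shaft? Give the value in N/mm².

17.6 N/mm²

Under the same torque, τ_max = 16T/(πd³) is largest where d is smallest — segment CD (d = 119 mm).
τ_max = 16·5840/(π·(0.119)³) = 1.765×10^7 Pa.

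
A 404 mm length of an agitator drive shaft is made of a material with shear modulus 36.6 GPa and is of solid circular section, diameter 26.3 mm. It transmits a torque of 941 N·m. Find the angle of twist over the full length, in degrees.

12.7°

J = πd⁴/32 = π(0.0263)⁴/32 = 4.697×10^-8 m⁴.
θ = T·L/(G·J) = 941.0 × 0.404 / (36.6×10⁹ × 4.697×10^-8) = 0.2211 rad.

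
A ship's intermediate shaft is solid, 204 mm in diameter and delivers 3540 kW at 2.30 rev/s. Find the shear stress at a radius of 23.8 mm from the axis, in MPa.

34.3 MPa

ω = 2π·2.30 = 14.45 rad/s, so T = P/ω = 3540×10³ / 14.45 = 245000 N·m.
J = πd⁴/32 = π(0.204)⁴/32 = 1.700×10^-4 m⁴.
Shear stress varies linearly with radius: τ = T·r/J = 245000 × 0.0238 / 1.700×10^-4 = 3.429×10^7 Pa.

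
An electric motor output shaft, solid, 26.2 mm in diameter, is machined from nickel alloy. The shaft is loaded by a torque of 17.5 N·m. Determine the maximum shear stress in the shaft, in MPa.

4.96 MPa

J = πd⁴/32 = π(0.0262)⁴/32 = 4.626×10^-8 m⁴.
τ_max = T·r/J = 17.50 × 0.0131 / 4.626×10^-8 = 4.956×10^6 Pa.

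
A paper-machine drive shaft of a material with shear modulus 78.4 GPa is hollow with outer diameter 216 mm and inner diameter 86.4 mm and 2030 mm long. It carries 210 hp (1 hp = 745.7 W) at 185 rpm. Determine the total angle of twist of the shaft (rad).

0.00101 rad

ω = 2π·185/60 = 19.37 rad/s, so T = P/ω = 210×745.7 / 19.37 = 8083 N·m.
J = π(d_o⁴ − d_i⁴)/32 = π(0.216⁴ − 0.0864⁴)/32 = 2.082×10^-4 m⁴.
θ = T·L/(G·J) = 8083 × 2.03 / (78.4×10⁹ × 2.082×10^-4) = 1.005×10^-3 rad.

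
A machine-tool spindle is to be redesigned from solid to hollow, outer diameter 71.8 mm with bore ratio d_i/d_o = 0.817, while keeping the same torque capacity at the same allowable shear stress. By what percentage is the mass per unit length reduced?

50.7 %

Equal τ_max and T ⇒ the solid shaft needs d_s³ = d_o³(1−k⁴), so d_s = 71.8·(1−0.817⁴)^(1/3) = 58.99 mm.
Area ratio A_h/A_s = d_o²(1−k²)/d_s² = (1−k²)/(1−k⁴)^(2/3) = 0.4927.
Mass saving = 1 − 0.4927 = 50.7 %.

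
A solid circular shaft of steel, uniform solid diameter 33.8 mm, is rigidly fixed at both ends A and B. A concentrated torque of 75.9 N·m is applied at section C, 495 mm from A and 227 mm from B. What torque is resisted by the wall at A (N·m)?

23.9 N·m

With uniform GJ and both ends fixed, compatibility θ_AC = θ_CB gives T_A·a = T_B·b, together with T_A + T_B = T₀.
T_A = T₀·b/(a+b) = 75.90·227/722.0 = 23.86 N·m; T_B = 52.04 N·m.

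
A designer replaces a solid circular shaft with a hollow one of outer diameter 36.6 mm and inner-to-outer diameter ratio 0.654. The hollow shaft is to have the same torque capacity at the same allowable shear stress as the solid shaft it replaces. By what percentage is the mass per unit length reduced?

Equal τ_max and T ⇒ the solid shaft needs d_s³ = d_o³(1−k⁴), so d_s = 36.6·(1−0.654⁴)^(1/3) = 34.22 mm.
Area ratio A_h/A_s = d_o²(1−k²)/d_s² = (1−k²)/(1−k⁴)^(2/3) = 0.6548.
Mass saving = 1 − 0.6548 = 34.5 %.

34.5 %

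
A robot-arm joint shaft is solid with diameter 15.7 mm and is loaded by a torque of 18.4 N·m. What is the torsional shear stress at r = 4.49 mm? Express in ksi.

2.01 ksi

J = πd⁴/32 = π(0.0157)⁴/32 = 5.965×10^-9 m⁴.
Shear stress varies linearly with radius: τ = T·r/J = 18.40 × 0.00449 / 5.965×10^-9 = 1.385×10^7 Pa.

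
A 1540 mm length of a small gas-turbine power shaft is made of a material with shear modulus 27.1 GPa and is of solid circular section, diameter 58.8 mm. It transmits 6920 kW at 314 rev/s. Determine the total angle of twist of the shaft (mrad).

170 mrad

ω = 2π·314 = 1973 rad/s, so T = P/ω = 6920×10³ / 1973 = 3507 N·m.
J = πd⁴/32 = π(0.0588)⁴/32 = 1.174×10^-6 m⁴.
θ = T·L/(G·J) = 3507 × 1.54 / (27.1×10⁹ × 1.174×10^-6) = 0.1698 rad.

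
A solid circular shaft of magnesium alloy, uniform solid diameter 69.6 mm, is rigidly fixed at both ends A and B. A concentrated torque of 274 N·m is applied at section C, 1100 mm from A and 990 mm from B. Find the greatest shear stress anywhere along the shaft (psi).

316 psi

With uniform GJ and both ends fixed, compatibility θ_AC = θ_CB gives T_A·a = T_B·b, together with T_A + T_B = T₀.
T_A = T₀·b/(a+b) = 274.0·990/2090 = 129.8 N·m; T_B = 144.2 N·m.
τ in each portion: τ_AC = 1.96×10^6 Pa, τ_CB = 2.18×10^6 Pa; maximum is in CB.
τ_max = T_CB·r/J = 144.2·0.0348/2.30×10^-6 = 2.178×10^6 Pa.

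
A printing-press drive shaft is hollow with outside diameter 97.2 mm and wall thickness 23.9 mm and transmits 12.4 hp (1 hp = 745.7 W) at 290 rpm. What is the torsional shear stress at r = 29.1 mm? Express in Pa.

1.08e6 Pa

ω = 2π·290/60 = 30.37 rad/s, so T = P/ω = 12.4×745.7 / 30.37 = 304.5 N·m.
J = π(d_o⁴ − d_i⁴)/32 = π(0.0972⁴ − 0.0494⁴)/32 = 8.179×10^-6 m⁴.
Shear stress varies linearly with radius: τ = T·r/J = 304.5 × 0.0291 / 8.179×10^-6 = 1.083×10^6 Pa.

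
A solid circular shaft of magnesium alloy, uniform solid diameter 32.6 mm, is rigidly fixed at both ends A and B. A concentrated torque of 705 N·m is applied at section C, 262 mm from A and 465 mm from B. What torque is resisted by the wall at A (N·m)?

451 N·m

With uniform GJ and both ends fixed, compatibility θ_AC = θ_CB gives T_A·a = T_B·b, together with T_A + T_B = T₀.
T_A = T₀·b/(a+b) = 705.0·465/727.0 = 450.9 N·m; T_B = 254.1 N·m.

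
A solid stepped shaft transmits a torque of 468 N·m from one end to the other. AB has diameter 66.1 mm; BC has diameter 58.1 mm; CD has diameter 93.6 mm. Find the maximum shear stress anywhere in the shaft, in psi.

Under the same torque, τ_max = 16T/(πd³) is largest where d is smallest — segment BC (d = 58.1 mm).
τ_max = 16·468.0/(π·(0.0581)³) = 1.215×10^7 Pa.

1760 psi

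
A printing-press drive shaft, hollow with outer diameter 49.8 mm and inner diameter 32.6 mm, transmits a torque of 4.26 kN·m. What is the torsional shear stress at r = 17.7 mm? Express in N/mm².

153 N/mm²

J = π(d_o⁴ − d_i⁴)/32 = π(0.0498⁴ − 0.0326⁴)/32 = 4.929×10^-7 m⁴.
Shear stress varies linearly with radius: τ = T·r/J = 4260 × 0.0177 / 4.929×10^-7 = 1.530×10^8 Pa.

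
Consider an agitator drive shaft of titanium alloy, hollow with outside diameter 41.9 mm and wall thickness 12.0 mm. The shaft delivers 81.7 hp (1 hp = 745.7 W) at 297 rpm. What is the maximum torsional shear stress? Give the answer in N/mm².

ω = 2π·297/60 = 31.10 rad/s, so T = P/ω = 81.7×745.7 / 31.10 = 1959 N·m.
J = π(d_o⁴ − d_i⁴)/32 = π(0.0419⁴ − 0.0179⁴)/32 = 2.925×10^-7 m⁴.
τ_max = T·r/J = 1959 × 0.0209 / 2.925×10^-7 = 1.403×10^8 Pa.

140 N/mm²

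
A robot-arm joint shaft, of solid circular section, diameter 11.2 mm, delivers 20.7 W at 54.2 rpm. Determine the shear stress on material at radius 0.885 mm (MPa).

ω = 2π·54.2/60 = 5.676 rad/s, so T = P/ω = 20.7 / 5.676 = 3.647 N·m.
J = πd⁴/32 = π(0.0112)⁴/32 = 1.545×10^-9 m⁴.
Shear stress varies linearly with radius: τ = T·r/J = 3.647 × 8.85e-4 / 1.545×10^-9 = 2.089×10^6 Pa.

2.09 MPa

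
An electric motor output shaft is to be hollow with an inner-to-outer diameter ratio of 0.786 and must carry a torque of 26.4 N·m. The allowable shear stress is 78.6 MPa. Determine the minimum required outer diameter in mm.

For a hollow shaft with d_i/d_o = 0.786: τ_max = 16T/(π d_o³ (1−k⁴)), so d_o = [16T/(π τ_allow (1−k⁴))]^(1/3) = [16·26.40/(π·7.86×10^7·0.6183)]^(1/3) = 0.01404 m.

14.0 mm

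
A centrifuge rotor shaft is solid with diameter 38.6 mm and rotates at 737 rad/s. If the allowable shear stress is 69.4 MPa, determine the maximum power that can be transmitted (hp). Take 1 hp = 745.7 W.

775 hp

J = πd⁴/32 = π(0.0386)⁴/32 = 2.179×10^-7 m⁴.
T_max = τ_allow·J/r = 6.94×10^7 × 2.179×10^-7 / 0.0193 = 783.7 N·m.
ω = 737 rad/s, so P_max = T_max·ω = 5.776×10^5 W.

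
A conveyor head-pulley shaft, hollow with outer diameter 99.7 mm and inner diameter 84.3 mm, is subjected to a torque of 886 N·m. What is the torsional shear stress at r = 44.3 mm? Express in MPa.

J = π(d_o⁴ − d_i⁴)/32 = π(0.0997⁴ − 0.0843⁴)/32 = 4.742×10^-6 m⁴.
Shear stress varies linearly with radius: τ = T·r/J = 886.0 × 0.0443 / 4.742×10^-6 = 8.277×10^6 Pa.

8.28 MPa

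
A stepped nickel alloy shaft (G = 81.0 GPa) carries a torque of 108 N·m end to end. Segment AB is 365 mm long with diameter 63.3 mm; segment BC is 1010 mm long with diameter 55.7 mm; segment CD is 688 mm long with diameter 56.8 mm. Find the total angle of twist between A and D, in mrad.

2.63 mrad

J_AB = π(0.0633)⁴/32 = 1.58×10^-6 m⁴; J_BC = π(0.0557)⁴/32 = 9.45×10^-7 m⁴; J_CD = π(0.0568)⁴/32 = 1.02×10^-6 m⁴.
θ = (T/G)·Σ L_i/J_i = (108.0/81.0×10⁹)·(0.365/1.58×10^-6 + 1.01/9.45×10^-7 + 0.688/1.02×10^-6) = 2.632×10^-3 rad.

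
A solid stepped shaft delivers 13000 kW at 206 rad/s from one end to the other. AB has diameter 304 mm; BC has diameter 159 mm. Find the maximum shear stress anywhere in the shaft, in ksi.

ω = 206 rad/s, so T = P/ω = 13000×10³ / 206.0 = 63110 N·m.
Under the same torque, τ_max = 16T/(πd³) is largest where d is smallest — segment BC (d = 159 mm).
τ_max = 16·63110/(π·(0.159)³) = 7.996×10^7 Pa.

11.6 ksi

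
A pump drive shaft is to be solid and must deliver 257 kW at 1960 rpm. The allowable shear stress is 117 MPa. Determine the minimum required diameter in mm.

ω = 2π·1960/60 = 205.3 rad/s, so T = P/ω = 257×10³ / 205.3 = 1252 N·m.
For a solid shaft τ_max = 16T/(πd³), so d = (16T/(π τ_allow))^(1/3) = (16·1252/(π·1.17×10^8))^(1/3) = 0.03791 m.

37.9 mm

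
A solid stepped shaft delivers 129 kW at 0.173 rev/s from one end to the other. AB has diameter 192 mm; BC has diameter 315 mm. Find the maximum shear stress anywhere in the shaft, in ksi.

12.4 ksi

ω = 2π·0.173 = 1.087 rad/s, so T = P/ω = 129×10³ / 1.087 = 118700 N·m.
Under the same torque, τ_max = 16T/(πd³) is largest where d is smallest — segment AB (d = 192 mm).
τ_max = 16·118700/(π·(0.192)³) = 8.539×10^7 Pa.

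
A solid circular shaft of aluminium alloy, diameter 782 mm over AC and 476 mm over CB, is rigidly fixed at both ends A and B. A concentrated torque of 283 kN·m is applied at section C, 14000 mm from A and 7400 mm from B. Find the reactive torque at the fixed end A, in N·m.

Compatibility: T_A·a/J_AC = T_B·b/J_CB with T_A + T_B = T₀.
J_AC = 0.0367 m⁴, J_CB = 5.04×10^-3 m⁴, so T_A = T₀·(J_AC/a)/((J_AC/a)+(J_CB/b)) = 224700 N·m, T_B = 58350 N·m.

225000 N·m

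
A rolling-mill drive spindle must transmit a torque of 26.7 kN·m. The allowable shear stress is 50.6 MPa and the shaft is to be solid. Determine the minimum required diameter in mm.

For a solid shaft τ_max = 16T/(πd³), so d = (16T/(π τ_allow))^(1/3) = (16·26700/(π·5.06×10^7))^(1/3) = 0.1390 m.

139 mm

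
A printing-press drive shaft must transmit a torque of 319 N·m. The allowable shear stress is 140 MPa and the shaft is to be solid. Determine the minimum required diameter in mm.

22.6 mm

For a solid shaft τ_max = 16T/(πd³), so d = (16T/(π τ_allow))^(1/3) = (16·319.0/(π·1.40×10^8))^(1/3) = 0.02264 m.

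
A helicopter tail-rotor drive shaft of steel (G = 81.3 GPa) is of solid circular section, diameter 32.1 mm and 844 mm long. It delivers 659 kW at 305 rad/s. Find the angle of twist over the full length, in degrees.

ω = 305 rad/s, so T = P/ω = 659×10³ / 305.0 = 2161 N·m.
J = πd⁴/32 = π(0.0321)⁴/32 = 1.042×10^-7 m⁴.
θ = T·L/(G·J) = 2161 × 0.844 / (81.3×10⁹ × 1.042×10^-7) = 0.2152 rad.

12.3°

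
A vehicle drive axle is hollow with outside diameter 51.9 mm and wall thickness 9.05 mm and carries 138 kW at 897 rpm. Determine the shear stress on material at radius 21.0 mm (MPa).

52.8 MPa

ω = 2π·897/60 = 93.93 rad/s, so T = P/ω = 138×10³ / 93.93 = 1469 N·m.
J = π(d_o⁴ − d_i⁴)/32 = π(0.0519⁴ − 0.0338⁴)/32 = 5.842×10^-7 m⁴.
Shear stress varies linearly with radius: τ = T·r/J = 1469 × 0.0210 / 5.842×10^-7 = 5.281×10^7 Pa.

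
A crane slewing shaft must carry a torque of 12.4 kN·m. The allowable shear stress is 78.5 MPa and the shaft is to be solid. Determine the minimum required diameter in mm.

For a solid shaft τ_max = 16T/(πd³), so d = (16T/(π τ_allow))^(1/3) = (16·12400/(π·7.85×10^7))^(1/3) = 0.09301 m.

93.0 mm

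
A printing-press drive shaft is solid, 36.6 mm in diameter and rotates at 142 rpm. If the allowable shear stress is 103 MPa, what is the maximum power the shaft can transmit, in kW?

J = πd⁴/32 = π(0.0366)⁴/32 = 1.762×10^-7 m⁴.
T_max = τ_allow·J/r = 1.03×10^8 × 1.762×10^-7 / 0.0183 = 991.5 N·m.
ω = 2π·142/60 = 14.87 rad/s, so P_max = T_max·ω = 1.474×10^4 W.

14.7 kW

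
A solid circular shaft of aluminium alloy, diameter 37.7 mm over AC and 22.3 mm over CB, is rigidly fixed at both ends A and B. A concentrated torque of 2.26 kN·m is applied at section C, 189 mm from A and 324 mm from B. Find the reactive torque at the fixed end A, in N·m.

Compatibility: T_A·a/J_AC = T_B·b/J_CB with T_A + T_B = T₀.
J_AC = 1.98×10^-7 m⁴, J_CB = 2.43×10^-8 m⁴, so T_A = T₀·(J_AC/a)/((J_AC/a)+(J_CB/b)) = 2109 N·m, T_B = 150.6 N·m.

2110 N·m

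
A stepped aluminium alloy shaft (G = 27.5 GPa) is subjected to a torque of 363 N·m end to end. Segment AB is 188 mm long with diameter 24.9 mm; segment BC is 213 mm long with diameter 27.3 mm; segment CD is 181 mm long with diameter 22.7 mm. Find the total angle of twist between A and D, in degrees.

12.0°

J_AB = π(0.0249)⁴/32 = 3.77×10^-8 m⁴; J_BC = π(0.0273)⁴/32 = 5.45×10^-8 m⁴; J_CD = π(0.0227)⁴/32 = 2.61×10^-8 m⁴.
θ = (T/G)·Σ L_i/J_i = (363.0/27.5×10⁹)·(0.188/3.77×10^-8 + 0.213/5.45×10^-8 + 0.181/2.61×10^-8) = 0.2090 rad.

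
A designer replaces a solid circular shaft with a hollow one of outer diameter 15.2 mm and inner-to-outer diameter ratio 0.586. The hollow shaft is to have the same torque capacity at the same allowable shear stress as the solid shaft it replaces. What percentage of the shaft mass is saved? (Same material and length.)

Equal τ_max and T ⇒ the solid shaft needs d_s³ = d_o³(1−k⁴), so d_s = 15.2·(1−0.586⁴)^(1/3) = 14.58 mm.
Area ratio A_h/A_s = d_o²(1−k²)/d_s² = (1−k²)/(1−k⁴)^(2/3) = 0.7139.
Mass saving = 1 − 0.7139 = 28.6 %.

28.6 %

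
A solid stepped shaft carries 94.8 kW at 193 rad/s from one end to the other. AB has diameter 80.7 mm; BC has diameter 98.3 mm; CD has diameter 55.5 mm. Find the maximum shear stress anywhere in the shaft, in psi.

ω = 193 rad/s, so T = P/ω = 94.8×10³ / 193.0 = 491.2 N·m.
Under the same torque, τ_max = 16T/(πd³) is largest where d is smallest — segment CD (d = 55.5 mm).
τ_max = 16·491.2/(π·(0.0555)³) = 1.463×10^7 Pa.

2120 psi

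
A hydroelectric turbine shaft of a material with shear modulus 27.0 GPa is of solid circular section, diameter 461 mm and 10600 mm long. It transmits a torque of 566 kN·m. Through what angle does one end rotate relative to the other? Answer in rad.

0.0501 rad

J = πd⁴/32 = π(0.461)⁴/32 = 4.434×10^-3 m⁴.
θ = T·L/(G·J) = 566000 × 10.6 / (27.0×10⁹ × 4.434×10^-3) = 0.05011 rad.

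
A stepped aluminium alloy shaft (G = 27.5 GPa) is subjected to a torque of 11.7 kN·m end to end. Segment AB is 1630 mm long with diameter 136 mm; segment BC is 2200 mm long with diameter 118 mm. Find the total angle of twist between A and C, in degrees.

4.00°

J_AB = π(0.136)⁴/32 = 3.36×10^-5 m⁴; J_BC = π(0.118)⁴/32 = 1.90×10^-5 m⁴.
θ = (T/G)·Σ L_i/J_i = (11700/27.5×10⁹)·(1.63/3.36×10^-5 + 2.20/1.90×10^-5) = 0.06982 rad.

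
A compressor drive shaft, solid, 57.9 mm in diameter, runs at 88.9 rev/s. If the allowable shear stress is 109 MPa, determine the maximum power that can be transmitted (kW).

J = πd⁴/32 = π(0.0579)⁴/32 = 1.103×10^-6 m⁴.
T_max = τ_allow·J/r = 1.09×10^8 × 1.103×10^-6 / 0.0290 = 4154 N·m.
ω = 2π·88.9 = 558.6 rad/s, so P_max = T_max·ω = 2.320×10^6 W.

2320 kW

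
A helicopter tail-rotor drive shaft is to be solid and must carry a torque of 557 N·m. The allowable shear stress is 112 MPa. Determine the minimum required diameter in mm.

29.4 mm

For a solid shaft τ_max = 16T/(πd³), so d = (16T/(π τ_allow))^(1/3) = (16·557.0/(π·1.12×10^8))^(1/3) = 0.02937 m.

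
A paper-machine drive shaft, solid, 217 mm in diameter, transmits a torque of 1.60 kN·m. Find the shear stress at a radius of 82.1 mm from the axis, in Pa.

603000 Pa

J = πd⁴/32 = π(0.217)⁴/32 = 2.177×10^-4 m⁴.
Shear stress varies linearly with radius: τ = T·r/J = 1600 × 0.0821 / 2.177×10^-4 = 6.034×10^5 Pa.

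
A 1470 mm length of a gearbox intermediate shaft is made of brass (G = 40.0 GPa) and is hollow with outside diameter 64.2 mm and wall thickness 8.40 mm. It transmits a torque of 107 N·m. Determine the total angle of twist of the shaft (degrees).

0.192°

J = π(d_o⁴ − d_i⁴)/32 = π(0.0642⁴ − 0.0474⁴)/32 = 1.172×10^-6 m⁴.
θ = T·L/(G·J) = 107.0 × 1.47 / (40.0×10⁹ × 1.172×10^-6) = 3.355×10^-3 rad.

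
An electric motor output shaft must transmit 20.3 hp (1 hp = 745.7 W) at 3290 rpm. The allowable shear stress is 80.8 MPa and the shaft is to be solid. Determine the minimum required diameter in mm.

14.0 mm

ω = 2π·3290/60 = 344.5 rad/s, so T = P/ω = 20.3×745.7 / 344.5 = 43.94 N·m.
For a solid shaft τ_max = 16T/(πd³), so d = (16T/(π τ_allow))^(1/3) = (16·43.94/(π·8.08×10^7))^(1/3) = 0.01404 m.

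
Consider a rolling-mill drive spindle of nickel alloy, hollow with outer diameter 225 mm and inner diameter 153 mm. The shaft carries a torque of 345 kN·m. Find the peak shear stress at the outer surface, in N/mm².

J = π(d_o⁴ − d_i⁴)/32 = π(0.225⁴ − 0.153⁴)/32 = 1.978×10^-4 m⁴.
τ_max = T·r/J = 345000 × 0.113 / 1.978×10^-4 = 1.962×10^8 Pa.

196 N/mm²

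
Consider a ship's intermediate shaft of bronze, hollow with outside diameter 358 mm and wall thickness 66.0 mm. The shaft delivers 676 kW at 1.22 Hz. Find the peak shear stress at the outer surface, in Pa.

ω = 2π·1.22 = 7.665 rad/s, so T = P/ω = 676×10³ / 7.665 = 88190 N·m.
J = π(d_o⁴ − d_i⁴)/32 = π(0.358⁴ − 0.226⁴)/32 = 1.357×10^-3 m⁴.
τ_max = T·r/J = 88190 × 0.179 / 1.357×10^-3 = 1.164×10^7 Pa.

1.16e7 Pa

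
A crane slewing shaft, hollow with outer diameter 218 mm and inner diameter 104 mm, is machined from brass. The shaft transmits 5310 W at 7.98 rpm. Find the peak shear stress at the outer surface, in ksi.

0.478 ksi

ω = 2π·7.98/60 = 0.8357 rad/s, so T = P/ω = 5310 / 0.8357 = 6354 N·m.
J = π(d_o⁴ − d_i⁴)/32 = π(0.218⁴ − 0.104⁴)/32 = 2.102×10^-4 m⁴.
τ_max = T·r/J = 6354 × 0.109 / 2.102×10^-4 = 3.294×10^6 Pa.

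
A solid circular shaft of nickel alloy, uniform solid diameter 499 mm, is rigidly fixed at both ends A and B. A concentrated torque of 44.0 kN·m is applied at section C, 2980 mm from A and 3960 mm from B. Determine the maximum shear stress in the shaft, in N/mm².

With uniform GJ and both ends fixed, compatibility θ_AC = θ_CB gives T_A·a = T_B·b, together with T_A + T_B = T₀.
T_A = T₀·b/(a+b) = 44000·3960/6940 = 25110 N·m; T_B = 18890 N·m.
τ in each portion: τ_AC = 1.03×10^6 Pa, τ_CB = 7.74×10^5 Pa; maximum is in AC.
τ_max = T_AC·r/J = 25110·0.249/6.09×10^-3 = 1.029×10^6 Pa.

1.03 N/mm²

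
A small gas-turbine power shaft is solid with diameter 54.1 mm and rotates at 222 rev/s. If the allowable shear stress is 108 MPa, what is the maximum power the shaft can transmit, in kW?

J = πd⁴/32 = π(0.0541)⁴/32 = 8.410×10^-7 m⁴.
T_max = τ_allow·J/r = 1.08×10^8 × 8.410×10^-7 / 0.0271 = 3358 N·m.
ω = 2π·222 = 1395 rad/s, so P_max = T_max·ω = 4.684×10^6 W.

4680 kW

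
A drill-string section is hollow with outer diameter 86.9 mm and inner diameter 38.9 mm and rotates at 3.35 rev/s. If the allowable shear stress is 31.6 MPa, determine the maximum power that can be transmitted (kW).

82.3 kW

J = π(d_o⁴ − d_i⁴)/32 = π(0.0869⁴ − 0.0389⁴)/32 = 5.374×10^-6 m⁴.
T_max = τ_allow·J/r = 3.16×10^7 × 5.374×10^-6 / 0.0435 = 3908 N·m.
ω = 2π·3.35 = 21.05 rad/s, so P_max = T_max·ω = 8.226×10^4 W.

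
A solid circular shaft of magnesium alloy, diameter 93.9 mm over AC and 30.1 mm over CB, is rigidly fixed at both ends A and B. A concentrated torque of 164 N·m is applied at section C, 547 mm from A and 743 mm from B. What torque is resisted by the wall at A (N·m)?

Compatibility: T_A·a/J_AC = T_B·b/J_CB with T_A + T_B = T₀.
J_AC = 7.63×10^-6 m⁴, J_CB = 8.06×10^-8 m⁴, so T_A = T₀·(J_AC/a)/((J_AC/a)+(J_CB/b)) = 162.7 N·m, T_B = 1.265 N·m.

163 N·m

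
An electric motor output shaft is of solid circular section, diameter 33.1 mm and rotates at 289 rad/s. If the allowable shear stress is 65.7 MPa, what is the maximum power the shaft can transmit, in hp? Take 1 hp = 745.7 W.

J = πd⁴/32 = π(0.0331)⁴/32 = 1.178×10^-7 m⁴.
T_max = τ_allow·J/r = 6.57×10^7 × 1.178×10^-7 / 0.0166 = 467.8 N·m.
ω = 289 rad/s, so P_max = T_max·ω = 1.352×10^5 W.

181 hp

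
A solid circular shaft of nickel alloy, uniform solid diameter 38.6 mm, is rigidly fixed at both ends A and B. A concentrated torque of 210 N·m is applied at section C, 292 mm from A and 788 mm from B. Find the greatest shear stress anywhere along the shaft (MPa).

With uniform GJ and both ends fixed, compatibility θ_AC = θ_CB gives T_A·a = T_B·b, together with T_A + T_B = T₀.
T_A = T₀·b/(a+b) = 210.0·788/1080 = 153.2 N·m; T_B = 56.78 N·m.
τ in each portion: τ_AC = 1.36×10^7 Pa, τ_CB = 5.03×10^6 Pa; maximum is in AC.
τ_max = T_AC·r/J = 153.2·0.0193/2.18×10^-7 = 1.357×10^7 Pa.

13.6 MPa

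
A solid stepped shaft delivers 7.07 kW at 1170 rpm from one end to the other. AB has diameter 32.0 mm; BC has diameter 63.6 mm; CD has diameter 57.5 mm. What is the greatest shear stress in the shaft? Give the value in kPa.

8970 kPa

ω = 2π·1170/60 = 122.5 rad/s, so T = P/ω = 7.07×10³ / 122.5 = 57.70 N·m.
Under the same torque, τ_max = 16T/(πd³) is largest where d is smallest — segment AB (d = 32.0 mm).
τ_max = 16·57.70/(π·(0.0320)³) = 8.969×10^6 Pa.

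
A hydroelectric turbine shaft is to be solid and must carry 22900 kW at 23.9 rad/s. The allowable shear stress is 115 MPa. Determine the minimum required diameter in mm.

349 mm

ω = 23.9 rad/s, so T = P/ω = 22900×10³ / 23.90 = 958200 N·m.
For a solid shaft τ_max = 16T/(πd³), so d = (16T/(π τ_allow))^(1/3) = (16·958200/(π·1.15×10^8))^(1/3) = 0.3488 m.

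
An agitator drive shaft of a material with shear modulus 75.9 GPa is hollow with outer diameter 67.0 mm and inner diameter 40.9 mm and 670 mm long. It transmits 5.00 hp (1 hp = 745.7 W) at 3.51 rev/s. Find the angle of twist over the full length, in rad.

ω = 2π·3.51 = 22.05 rad/s, so T = P/ω = 5.00×745.7 / 22.05 = 169.1 N·m.
J = π(d_o⁴ − d_i⁴)/32 = π(0.0670⁴ − 0.0409⁴)/32 = 1.704×10^-6 m⁴.
θ = T·L/(G·J) = 169.1 × 0.670 / (75.9×10⁹ × 1.704×10^-6) = 8.760×10^-4 rad.

8.76e-4 rad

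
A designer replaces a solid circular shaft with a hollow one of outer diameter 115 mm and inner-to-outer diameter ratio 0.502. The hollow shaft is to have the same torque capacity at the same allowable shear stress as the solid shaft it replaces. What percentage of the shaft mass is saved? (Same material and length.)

21.9 %

Equal τ_max and T ⇒ the solid shaft needs d_s³ = d_o³(1−k⁴), so d_s = 115·(1−0.502⁴)^(1/3) = 112.5 mm.
Area ratio A_h/A_s = d_o²(1−k²)/d_s² = (1−k²)/(1−k⁴)^(2/3) = 0.7814.
Mass saving = 1 − 0.7814 = 21.9 %.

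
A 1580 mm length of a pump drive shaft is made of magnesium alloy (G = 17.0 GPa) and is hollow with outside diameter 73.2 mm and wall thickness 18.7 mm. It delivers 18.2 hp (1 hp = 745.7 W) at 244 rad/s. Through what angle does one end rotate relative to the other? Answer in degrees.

0.111°

ω = 244 rad/s, so T = P/ω = 18.2×745.7 / 244.0 = 55.62 N·m.
J = π(d_o⁴ − d_i⁴)/32 = π(0.0732⁴ − 0.0358⁴)/32 = 2.657×10^-6 m⁴.
θ = T·L/(G·J) = 55.62 × 1.58 / (17.0×10⁹ × 2.657×10^-6) = 1.945×10^-3 rad.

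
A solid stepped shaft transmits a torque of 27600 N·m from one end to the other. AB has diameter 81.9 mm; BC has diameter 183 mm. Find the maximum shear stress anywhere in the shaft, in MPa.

Under the same torque, τ_max = 16T/(πd³) is largest where d is smallest — segment AB (d = 81.9 mm).
τ_max = 16·27600/(π·(0.0819)³) = 2.559×10^8 Pa.

256 MPa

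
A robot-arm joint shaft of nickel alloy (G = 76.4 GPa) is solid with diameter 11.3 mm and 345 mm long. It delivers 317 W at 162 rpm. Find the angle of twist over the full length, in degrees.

3.02°

ω = 2π·162/60 = 16.96 rad/s, so T = P/ω = 317 / 16.96 = 18.69 N·m.
J = πd⁴/32 = π(0.0113)⁴/32 = 1.601×10^-9 m⁴.
θ = T·L/(G·J) = 18.69 × 0.345 / (76.4×10⁹ × 1.601×10^-9) = 0.05271 rad.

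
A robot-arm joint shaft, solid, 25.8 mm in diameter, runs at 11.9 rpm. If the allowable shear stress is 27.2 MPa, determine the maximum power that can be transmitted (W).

114 W

J = πd⁴/32 = π(0.0258)⁴/32 = 4.350×10^-8 m⁴.
T_max = τ_allow·J/r = 2.72×10^7 × 4.350×10^-8 / 0.0129 = 91.72 N·m.
ω = 2π·11.9/60 = 1.246 rad/s, so P_max = T_max·ω = 114.3 W.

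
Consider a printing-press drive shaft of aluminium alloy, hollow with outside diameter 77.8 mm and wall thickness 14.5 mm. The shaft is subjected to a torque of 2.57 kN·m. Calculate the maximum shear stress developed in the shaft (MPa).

J = π(d_o⁴ − d_i⁴)/32 = π(0.0778⁴ − 0.0488⁴)/32 = 3.040×10^-6 m⁴.
τ_max = T·r/J = 2570 × 0.0389 / 3.040×10^-6 = 3.289×10^7 Pa.

32.9 MPa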